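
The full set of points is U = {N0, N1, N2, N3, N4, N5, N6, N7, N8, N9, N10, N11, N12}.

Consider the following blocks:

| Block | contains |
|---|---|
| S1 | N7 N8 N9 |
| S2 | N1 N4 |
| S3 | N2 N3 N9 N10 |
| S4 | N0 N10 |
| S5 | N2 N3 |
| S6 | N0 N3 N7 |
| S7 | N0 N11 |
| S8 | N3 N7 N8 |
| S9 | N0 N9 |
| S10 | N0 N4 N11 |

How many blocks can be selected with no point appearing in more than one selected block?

S1, S2, S4, S5 are pairwise disjoint (S1={N7,N8,N9}; S2={N1,N4}; S4={N0,N10}; S5={N2,N3}).
Every remaining block overlaps one of these, and no 5 of the listed blocks are pairwise disjoint, so 4 is the maximum.

4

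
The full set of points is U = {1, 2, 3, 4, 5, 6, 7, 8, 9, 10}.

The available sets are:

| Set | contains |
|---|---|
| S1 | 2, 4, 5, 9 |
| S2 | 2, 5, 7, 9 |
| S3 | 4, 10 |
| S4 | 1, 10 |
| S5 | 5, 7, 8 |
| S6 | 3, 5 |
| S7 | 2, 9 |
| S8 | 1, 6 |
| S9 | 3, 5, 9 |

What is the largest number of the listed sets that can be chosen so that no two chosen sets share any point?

4

S3, S5, S7, S8 are pairwise disjoint (S3={4,10}; S5={5,7,8}; S7={2,9}; S8={1,6}).
Every remaining set overlaps one of these, and no 5 of the listed sets are pairwise disjoint, so 4 is the maximum.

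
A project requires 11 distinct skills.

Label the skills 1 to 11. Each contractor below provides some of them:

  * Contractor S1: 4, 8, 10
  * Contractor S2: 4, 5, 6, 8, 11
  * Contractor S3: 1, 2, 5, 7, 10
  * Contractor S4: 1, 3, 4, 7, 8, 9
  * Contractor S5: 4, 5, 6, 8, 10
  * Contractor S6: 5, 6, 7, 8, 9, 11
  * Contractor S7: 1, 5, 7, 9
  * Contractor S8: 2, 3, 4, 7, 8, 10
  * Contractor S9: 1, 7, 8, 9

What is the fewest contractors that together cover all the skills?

S2 and S7 and S8 together: S2 ∪ S7 ∪ S8 = {1, 2, 3, 4, 5, 6, 7, 8, 9, 10, 11} — every skill is covered.
No 2 of the 9 contractors cover everything (all 36 combinations miss at least one skill), so 3 is optimal.

3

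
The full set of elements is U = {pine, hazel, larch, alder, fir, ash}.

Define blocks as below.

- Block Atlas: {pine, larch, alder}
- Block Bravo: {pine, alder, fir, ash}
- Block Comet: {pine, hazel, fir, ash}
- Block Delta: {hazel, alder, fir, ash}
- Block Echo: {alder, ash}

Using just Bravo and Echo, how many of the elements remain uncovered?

2

Union of Bravo, Echo = {pine, alder, fir, ash}.
Not covered: hazel, larch — 2 elements.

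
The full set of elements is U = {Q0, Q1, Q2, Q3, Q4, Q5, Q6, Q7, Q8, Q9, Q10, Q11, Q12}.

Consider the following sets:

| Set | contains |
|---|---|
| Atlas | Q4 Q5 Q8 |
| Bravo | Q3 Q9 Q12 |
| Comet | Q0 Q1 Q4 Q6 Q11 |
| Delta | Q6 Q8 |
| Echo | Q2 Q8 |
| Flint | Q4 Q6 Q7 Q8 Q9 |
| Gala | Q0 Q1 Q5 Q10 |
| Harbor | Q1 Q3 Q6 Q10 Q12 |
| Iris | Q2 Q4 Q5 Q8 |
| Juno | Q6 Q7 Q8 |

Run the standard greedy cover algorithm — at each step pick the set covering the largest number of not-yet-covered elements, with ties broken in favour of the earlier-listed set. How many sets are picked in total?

5

Greedy: pick Comet (covers 5 new) → pick Bravo (covers 3 new) → pick Iris (covers 3 new) → pick Flint (covers 1 new) → pick Gala (covers 1 new). Total picks: 5.
(The true minimum cover uses only 4 sets, so greedy is not optimal here.)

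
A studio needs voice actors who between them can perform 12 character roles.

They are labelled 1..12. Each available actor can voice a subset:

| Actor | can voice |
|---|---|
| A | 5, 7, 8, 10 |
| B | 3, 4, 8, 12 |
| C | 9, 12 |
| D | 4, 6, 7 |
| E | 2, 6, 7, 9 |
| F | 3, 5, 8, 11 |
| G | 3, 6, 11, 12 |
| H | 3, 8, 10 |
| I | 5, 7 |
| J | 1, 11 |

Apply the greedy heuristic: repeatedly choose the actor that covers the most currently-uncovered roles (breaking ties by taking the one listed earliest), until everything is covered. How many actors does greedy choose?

Greedy: pick A (covers 4 new) → pick G (covers 4 new) → pick E (covers 2 new) → pick B (covers 1 new) → pick J (covers 1 new). Total picks: 5.
(The true minimum cover uses only 4 actors, so greedy is not optimal here.)

5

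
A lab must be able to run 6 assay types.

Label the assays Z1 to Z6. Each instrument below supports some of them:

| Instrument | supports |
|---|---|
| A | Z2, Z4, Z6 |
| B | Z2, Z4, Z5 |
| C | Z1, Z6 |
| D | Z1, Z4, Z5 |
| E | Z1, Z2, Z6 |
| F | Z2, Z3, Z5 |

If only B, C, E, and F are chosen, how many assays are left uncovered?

Union of B, C, E, F = {Z1, Z2, Z3, Z4, Z5, Z6} — that's every assay, so 0 are uncovered.

0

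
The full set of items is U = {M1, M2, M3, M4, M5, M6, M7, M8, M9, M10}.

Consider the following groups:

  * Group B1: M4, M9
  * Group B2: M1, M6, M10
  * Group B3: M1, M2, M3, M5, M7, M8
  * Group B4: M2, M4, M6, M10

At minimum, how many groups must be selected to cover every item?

3

B1, B3, and B4 cover everything between them: the union {M1, M2, M3, M4, M5, M6, M7, M8, M9, M10} is all of U.
Only B3 contains M3, so B3 is forced; the remaining 4 items need at least 2 more groups (each remaining group adds at most 3) — so at least 3 groups are needed, and 3 is optimal.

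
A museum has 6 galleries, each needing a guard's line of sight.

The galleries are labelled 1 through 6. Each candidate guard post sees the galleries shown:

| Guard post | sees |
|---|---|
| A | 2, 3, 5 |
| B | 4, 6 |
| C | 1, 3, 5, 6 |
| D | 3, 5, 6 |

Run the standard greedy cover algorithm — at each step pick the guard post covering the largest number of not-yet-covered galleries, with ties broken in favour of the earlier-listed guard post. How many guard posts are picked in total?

Greedy: pick C (covers 4 new) → pick A (covers 1 new) → pick B (covers 1 new). Total picks: 3.

3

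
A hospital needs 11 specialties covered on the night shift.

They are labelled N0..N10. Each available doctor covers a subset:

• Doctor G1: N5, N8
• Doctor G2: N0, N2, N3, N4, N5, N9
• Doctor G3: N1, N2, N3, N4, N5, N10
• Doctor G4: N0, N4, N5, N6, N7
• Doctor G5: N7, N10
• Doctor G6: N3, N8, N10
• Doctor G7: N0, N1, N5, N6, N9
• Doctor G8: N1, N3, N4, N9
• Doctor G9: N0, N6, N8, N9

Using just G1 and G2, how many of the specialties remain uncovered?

4

Union of G1, G2 = {N0, N2, N3, N4, N5, N8, N9}.
Not covered: N1, N6, N7, N10 — 4 specialties.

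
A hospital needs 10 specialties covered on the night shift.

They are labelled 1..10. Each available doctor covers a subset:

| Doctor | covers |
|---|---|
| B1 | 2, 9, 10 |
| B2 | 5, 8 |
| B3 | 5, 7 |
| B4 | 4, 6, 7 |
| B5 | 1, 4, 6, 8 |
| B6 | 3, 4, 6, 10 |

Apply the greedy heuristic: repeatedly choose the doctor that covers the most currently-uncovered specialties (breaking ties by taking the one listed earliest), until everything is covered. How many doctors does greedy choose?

Greedy: pick B5 (covers 4 new) → pick B1 (covers 3 new) → pick B3 (covers 2 new) → pick B6 (covers 1 new). Total picks: 4.

4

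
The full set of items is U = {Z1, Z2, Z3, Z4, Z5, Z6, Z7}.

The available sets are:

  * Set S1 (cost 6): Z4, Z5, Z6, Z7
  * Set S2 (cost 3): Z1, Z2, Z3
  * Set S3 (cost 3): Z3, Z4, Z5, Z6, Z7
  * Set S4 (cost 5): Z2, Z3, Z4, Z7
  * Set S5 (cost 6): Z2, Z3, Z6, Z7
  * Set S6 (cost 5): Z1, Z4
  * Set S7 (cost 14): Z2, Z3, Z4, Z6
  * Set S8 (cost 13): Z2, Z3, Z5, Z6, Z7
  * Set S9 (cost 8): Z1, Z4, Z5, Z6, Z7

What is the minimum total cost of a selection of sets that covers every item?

6

S2, S3 together cover every item (S2 ∪ S3 = {Z1, Z2, Z3, Z4, Z5, Z6, Z7}); total cost 3 + 3 = 6.
No covering selection has total cost below 6.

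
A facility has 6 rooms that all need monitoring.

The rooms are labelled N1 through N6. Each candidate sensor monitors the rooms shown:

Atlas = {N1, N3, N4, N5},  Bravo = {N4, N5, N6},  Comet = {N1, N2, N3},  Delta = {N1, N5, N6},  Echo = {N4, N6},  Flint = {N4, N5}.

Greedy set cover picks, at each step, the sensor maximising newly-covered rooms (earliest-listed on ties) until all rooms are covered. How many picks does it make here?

3

Greedy: pick Atlas (covers 4 new) → pick Bravo (covers 1 new) → pick Comet (covers 1 new). Total picks: 3.
(The true minimum cover uses only 2 sensors, so greedy is not optimal here.)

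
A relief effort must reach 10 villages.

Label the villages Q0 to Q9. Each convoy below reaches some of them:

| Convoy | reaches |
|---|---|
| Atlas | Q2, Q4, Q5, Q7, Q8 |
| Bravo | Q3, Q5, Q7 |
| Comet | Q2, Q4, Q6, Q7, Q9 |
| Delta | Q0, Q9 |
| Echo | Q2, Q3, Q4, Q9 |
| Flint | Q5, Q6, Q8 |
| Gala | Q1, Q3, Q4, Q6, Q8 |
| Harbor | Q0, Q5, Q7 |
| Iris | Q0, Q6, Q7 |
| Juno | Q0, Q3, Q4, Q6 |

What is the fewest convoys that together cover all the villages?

Take {Echo, Gala, Harbor}. Their union is {Q0, Q1, Q2, Q3, Q4, Q5, Q6, Q7, Q8, Q9}, which is all 10 villages.
Only Gala contains Q1, so Gala is forced; the remaining 5 villages need at least 2 more convoys (each remaining convoy adds at most 3) — so at least 3 convoys are needed, and 3 is optimal.

3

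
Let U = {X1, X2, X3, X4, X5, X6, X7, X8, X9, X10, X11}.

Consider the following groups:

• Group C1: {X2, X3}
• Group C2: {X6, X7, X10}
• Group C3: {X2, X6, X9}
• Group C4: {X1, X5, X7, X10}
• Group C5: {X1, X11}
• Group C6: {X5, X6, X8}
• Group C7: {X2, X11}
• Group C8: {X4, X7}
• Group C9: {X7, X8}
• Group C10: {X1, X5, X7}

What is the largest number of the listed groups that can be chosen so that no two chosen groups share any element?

4

C1, C5, C6, C8 are pairwise disjoint (C1={X2,X3}; C5={X1,X11}; C6={X5,X6,X8}; C8={X4,X7}).
Every remaining group overlaps one of these, and no 5 of the listed groups are pairwise disjoint, so 4 is the maximum.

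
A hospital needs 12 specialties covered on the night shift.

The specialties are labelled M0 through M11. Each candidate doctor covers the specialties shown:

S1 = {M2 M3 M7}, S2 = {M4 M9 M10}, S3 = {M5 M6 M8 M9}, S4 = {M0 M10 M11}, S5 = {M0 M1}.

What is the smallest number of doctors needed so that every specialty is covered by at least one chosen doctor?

5

S1 and S2 and S3 and S4 and S5 together: S1 ∪ S2 ∪ S3 ∪ S4 ∪ S5 = {M0, M1, M2, M3, M4, M5, M6, M7, M8, M9, M10, M11} — every specialty is covered.
No 4 of the 5 doctors cover everything (all 5 combinations miss at least one specialty), so 5 is optimal.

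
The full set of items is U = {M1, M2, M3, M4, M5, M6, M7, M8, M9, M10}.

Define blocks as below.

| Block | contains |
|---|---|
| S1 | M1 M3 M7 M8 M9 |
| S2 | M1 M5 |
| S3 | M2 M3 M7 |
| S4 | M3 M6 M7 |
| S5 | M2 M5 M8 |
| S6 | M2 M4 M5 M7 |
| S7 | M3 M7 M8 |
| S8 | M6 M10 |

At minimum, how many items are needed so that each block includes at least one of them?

H = {M3, M5, M10} meets every block (each contains at least one member of H), and |H| = 3.
The blocks S2, S3, S8 are pairwise disjoint, so any hitting set needs a separate item for each — at least 3. Hence 3 is optimal.

3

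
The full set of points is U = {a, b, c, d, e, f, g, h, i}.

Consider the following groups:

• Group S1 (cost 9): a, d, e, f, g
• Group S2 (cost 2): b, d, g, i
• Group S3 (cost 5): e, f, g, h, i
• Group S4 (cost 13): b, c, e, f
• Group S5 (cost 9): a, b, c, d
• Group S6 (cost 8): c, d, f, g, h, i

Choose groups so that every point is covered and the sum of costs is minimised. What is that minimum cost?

14

S3, S5 together cover every point (S3 ∪ S5 = {a, b, c, d, e, f, g, h, i}); total cost 5 + 9 = 14.
The greedy pick S2, S3, S5 costs 16; no covering selection beats 14.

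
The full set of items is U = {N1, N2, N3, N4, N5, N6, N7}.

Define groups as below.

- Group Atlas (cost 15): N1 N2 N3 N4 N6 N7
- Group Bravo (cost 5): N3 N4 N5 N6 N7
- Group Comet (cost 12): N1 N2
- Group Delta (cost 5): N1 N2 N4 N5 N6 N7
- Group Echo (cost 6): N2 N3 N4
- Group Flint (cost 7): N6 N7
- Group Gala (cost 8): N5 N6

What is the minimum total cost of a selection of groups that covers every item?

Bravo, Delta together cover every item (Bravo ∪ Delta = {N1, N2, N3, N4, N5, N6, N7}); total cost 5 + 5 = 10.
No covering selection has total cost below 10.

10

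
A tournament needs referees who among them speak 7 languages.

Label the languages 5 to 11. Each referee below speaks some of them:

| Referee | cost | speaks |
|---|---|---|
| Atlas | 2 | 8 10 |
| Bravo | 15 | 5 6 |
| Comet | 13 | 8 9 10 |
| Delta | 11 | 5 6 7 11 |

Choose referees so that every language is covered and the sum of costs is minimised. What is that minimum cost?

Comet, Delta together cover every language (Comet ∪ Delta = {5, 6, 7, 8, 9, 10, 11}); total cost 13 + 11 = 24.
The greedy pick Atlas, Delta, Comet costs 26; no covering selection beats 24.

24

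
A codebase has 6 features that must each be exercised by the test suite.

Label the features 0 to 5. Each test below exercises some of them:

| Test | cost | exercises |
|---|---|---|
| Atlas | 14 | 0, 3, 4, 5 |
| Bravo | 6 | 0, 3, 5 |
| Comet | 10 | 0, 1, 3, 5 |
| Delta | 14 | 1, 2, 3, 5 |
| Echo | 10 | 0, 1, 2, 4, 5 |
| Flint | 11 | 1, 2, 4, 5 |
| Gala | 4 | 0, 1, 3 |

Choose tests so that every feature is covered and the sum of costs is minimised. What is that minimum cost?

14

Echo, Gala together cover every feature (Echo ∪ Gala = {0, 1, 2, 3, 4, 5}); total cost 10 + 4 = 14.
No covering selection has total cost below 14.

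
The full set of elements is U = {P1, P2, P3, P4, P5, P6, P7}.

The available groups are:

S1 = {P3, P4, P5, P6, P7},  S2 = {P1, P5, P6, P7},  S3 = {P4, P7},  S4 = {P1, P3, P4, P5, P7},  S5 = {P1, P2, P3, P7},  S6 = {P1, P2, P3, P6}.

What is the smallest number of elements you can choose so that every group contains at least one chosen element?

2

The 2 elements {P3, P7} hit every group.
The groups S3, S6 are pairwise disjoint, so any hitting set needs a separate element for each — at least 2. Hence 2 is optimal.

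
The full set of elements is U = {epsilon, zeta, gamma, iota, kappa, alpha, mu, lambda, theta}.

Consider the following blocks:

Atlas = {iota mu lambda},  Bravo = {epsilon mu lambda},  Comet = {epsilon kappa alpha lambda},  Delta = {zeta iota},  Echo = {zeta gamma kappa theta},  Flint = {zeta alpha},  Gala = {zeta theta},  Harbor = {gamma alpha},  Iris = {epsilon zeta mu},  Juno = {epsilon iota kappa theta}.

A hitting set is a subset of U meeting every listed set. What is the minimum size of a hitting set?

4

Take H = {epsilon, zeta, gamma, iota}. Each listed block contains at least one of these, so H is a hitting set of size 4.
No choice of 3 elements meets every block, so 4 is the minimum.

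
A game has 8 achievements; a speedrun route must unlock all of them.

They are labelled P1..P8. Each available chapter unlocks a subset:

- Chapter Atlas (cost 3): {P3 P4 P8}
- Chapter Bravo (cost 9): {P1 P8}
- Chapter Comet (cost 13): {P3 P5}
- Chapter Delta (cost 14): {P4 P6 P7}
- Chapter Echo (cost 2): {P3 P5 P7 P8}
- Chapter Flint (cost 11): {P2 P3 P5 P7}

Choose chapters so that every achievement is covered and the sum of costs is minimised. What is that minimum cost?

Bravo, Delta, Flint together cover every achievement (Bravo ∪ Delta ∪ Flint = {P1, P2, P3, P4, P5, P6, P7, P8}); total cost 9 + 14 + 11 = 34.
The greedy pick Echo, Atlas, Bravo, Flint, Delta costs 39; no covering selection beats 34.

34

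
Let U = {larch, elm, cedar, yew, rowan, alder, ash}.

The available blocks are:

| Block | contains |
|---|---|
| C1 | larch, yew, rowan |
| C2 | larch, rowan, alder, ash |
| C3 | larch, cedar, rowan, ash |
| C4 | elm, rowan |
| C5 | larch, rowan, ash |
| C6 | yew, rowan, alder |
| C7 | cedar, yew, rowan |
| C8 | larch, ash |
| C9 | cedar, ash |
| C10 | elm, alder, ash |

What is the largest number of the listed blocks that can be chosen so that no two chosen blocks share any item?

C4, C8 are pairwise disjoint (C4={elm,rowan}; C8={larch,ash}).
Every remaining block overlaps one of these, and no 3 of the listed blocks are pairwise disjoint, so 2 is the maximum.

2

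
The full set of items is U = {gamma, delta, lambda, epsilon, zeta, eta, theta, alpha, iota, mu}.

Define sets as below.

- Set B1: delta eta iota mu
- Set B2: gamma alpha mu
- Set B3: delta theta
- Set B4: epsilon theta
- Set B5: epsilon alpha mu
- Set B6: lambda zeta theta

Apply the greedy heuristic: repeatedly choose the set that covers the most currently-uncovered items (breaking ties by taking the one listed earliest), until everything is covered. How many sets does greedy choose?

Greedy: pick B1 (covers 4 new) → pick B6 (covers 3 new) → pick B2 (covers 2 new) → pick B4 (covers 1 new). Total picks: 4.

4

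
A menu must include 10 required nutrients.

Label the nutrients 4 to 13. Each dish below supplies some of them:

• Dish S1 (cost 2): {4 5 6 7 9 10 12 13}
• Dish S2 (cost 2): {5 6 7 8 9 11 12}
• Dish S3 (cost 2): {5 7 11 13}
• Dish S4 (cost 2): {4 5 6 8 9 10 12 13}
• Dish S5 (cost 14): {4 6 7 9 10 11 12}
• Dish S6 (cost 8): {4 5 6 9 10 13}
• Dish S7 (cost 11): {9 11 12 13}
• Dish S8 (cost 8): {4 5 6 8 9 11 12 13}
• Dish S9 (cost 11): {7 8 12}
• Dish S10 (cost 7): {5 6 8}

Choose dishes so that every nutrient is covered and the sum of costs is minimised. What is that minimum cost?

4

S2, S4 together cover every nutrient (S2 ∪ S4 = {4, 5, 6, 7, 8, 9, 10, 11, 12, 13}); total cost 2 + 2 = 4.
No covering selection has total cost below 4.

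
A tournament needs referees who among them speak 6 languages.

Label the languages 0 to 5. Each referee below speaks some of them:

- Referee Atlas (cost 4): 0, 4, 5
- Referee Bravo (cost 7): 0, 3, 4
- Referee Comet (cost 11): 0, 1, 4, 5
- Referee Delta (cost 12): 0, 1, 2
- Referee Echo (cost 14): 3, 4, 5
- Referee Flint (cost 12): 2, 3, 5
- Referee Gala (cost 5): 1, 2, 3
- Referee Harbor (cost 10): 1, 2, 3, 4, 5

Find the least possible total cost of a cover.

9

Atlas, Gala together cover every language (Atlas ∪ Gala = {0, 1, 2, 3, 4, 5}); total cost 4 + 5 = 9.
No covering selection has total cost below 9.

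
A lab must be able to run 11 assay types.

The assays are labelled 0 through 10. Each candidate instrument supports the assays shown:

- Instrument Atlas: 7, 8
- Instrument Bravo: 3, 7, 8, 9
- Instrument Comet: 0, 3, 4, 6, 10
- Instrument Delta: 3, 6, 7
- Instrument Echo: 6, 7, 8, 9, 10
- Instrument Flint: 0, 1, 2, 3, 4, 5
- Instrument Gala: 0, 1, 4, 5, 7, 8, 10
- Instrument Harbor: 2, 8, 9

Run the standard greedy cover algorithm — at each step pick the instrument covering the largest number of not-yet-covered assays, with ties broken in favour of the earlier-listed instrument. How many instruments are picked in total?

4

Greedy: pick Gala (covers 7 new) → pick Bravo (covers 2 new) → pick Comet (covers 1 new) → pick Flint (covers 1 new). Total picks: 4.
(The true minimum cover uses only 2 instruments, so greedy is not optimal here.)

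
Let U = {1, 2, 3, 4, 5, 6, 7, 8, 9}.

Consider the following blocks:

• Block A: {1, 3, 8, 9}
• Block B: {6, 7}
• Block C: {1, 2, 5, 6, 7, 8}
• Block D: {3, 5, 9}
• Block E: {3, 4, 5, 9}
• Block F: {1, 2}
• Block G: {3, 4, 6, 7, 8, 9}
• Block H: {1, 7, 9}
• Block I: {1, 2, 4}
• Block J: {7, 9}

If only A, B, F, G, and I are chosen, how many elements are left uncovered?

Union of A, B, F, G, I = {1, 2, 3, 4, 6, 7, 8, 9}.
Not covered: 5 — 1 element.

1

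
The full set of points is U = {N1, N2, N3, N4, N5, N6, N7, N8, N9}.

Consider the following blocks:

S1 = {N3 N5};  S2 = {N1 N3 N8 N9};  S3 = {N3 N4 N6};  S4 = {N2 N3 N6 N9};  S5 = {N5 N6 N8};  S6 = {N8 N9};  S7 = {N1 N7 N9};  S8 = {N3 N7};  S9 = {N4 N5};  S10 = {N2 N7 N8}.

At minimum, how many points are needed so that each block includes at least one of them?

H = {N2, N3, N5, N9} meets every block (each contains at least one member of H), and |H| = 4.
No choice of 3 points meets every block, so 4 is the minimum.

4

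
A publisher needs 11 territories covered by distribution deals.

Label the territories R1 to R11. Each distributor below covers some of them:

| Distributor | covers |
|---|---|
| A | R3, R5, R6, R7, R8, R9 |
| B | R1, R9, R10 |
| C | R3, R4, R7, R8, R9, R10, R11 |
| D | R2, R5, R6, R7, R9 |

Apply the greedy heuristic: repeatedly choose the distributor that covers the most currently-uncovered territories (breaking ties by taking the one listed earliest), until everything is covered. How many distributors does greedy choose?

Greedy: pick C (covers 7 new) → pick D (covers 3 new) → pick B (covers 1 new). Total picks: 3.

3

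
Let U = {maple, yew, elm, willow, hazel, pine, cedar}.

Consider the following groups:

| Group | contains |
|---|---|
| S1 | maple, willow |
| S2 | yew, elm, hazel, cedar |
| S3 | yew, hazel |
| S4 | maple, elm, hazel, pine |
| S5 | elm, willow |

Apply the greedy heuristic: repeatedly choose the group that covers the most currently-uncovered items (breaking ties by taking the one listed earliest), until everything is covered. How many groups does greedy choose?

3

Greedy: pick S2 (covers 4 new) → pick S1 (covers 2 new) → pick S4 (covers 1 new). Total picks: 3.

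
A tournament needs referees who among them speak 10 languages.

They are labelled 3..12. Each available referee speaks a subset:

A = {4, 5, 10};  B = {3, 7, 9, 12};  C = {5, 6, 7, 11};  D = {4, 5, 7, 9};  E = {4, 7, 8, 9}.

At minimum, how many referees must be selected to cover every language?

Take {A, B, C, E}. Their union is {3, 4, 5, 6, 7, 8, 9, 10, 11, 12}, which is all 10 languages.
No 3 of the 5 referees cover everything (all 10 combinations miss at least one language), so 4 is optimal.

4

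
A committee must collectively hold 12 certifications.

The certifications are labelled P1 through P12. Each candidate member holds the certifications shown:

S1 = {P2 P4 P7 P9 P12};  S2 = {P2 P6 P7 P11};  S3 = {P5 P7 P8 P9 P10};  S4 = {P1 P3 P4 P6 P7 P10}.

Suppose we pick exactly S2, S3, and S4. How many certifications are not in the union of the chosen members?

1

Union of S2, S3, S4 = {P1, P2, P3, P4, P5, P6, P7, P8, P9, P10, P11}.
Not covered: P12 — 1 certification.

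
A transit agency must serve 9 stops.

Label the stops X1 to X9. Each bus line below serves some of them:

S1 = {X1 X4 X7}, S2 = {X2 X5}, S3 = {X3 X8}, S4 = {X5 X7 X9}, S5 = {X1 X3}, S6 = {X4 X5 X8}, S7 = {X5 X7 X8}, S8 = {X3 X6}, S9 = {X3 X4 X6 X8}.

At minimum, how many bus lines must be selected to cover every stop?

4

S1 and S2 and S4 and S9 together: S1 ∪ S2 ∪ S4 ∪ S9 = {X1, X2, X3, X4, X5, X6, X7, X8, X9} — every stop is covered.
No 3 of the 9 bus lines cover everything (all 84 combinations miss at least one stop), so 4 is optimal.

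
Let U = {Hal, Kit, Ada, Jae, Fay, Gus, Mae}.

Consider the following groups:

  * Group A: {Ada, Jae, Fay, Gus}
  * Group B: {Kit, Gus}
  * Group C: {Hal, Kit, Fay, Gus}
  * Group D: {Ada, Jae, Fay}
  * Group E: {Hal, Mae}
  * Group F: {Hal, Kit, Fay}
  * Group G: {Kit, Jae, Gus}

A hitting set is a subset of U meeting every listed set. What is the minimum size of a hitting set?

3

The 3 elements {Hal, Fay, Gus} hit every group.
The groups B, D, E are pairwise disjoint, so any hitting set needs a separate element for each — at least 3. Hence 3 is optimal.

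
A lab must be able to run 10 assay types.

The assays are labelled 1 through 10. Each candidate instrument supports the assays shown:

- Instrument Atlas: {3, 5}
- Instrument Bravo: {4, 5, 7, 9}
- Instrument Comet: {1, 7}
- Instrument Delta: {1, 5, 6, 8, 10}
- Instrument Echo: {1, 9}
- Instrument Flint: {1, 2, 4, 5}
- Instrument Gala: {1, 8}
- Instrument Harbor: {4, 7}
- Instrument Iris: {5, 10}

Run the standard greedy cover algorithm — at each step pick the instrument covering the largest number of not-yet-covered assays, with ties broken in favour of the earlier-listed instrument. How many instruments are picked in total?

Greedy: pick Delta (covers 5 new) → pick Bravo (covers 3 new) → pick Atlas (covers 1 new) → pick Flint (covers 1 new). Total picks: 4.

4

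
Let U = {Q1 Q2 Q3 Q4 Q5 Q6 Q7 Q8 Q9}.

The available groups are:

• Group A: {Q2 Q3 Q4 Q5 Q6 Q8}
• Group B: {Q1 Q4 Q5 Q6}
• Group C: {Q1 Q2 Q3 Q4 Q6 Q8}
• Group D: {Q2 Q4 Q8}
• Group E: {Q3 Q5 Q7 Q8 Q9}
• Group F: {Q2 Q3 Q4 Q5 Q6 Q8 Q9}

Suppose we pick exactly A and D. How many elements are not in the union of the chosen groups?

3

Union of A, D = {Q2, Q3, Q4, Q5, Q6, Q8}.
Not covered: Q1, Q7, Q9 — 3 elements.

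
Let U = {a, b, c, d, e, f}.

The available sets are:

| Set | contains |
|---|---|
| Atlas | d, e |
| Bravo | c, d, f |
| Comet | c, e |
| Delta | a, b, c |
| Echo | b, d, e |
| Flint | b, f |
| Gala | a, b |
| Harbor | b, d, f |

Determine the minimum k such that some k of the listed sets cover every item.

3

Comet and Gala and Harbor together: Comet ∪ Gala ∪ Harbor = {a, b, c, d, e, f} — every item is covered.
No 2 of the 8 sets cover everything (all 28 combinations miss at least one item), so 3 is optimal.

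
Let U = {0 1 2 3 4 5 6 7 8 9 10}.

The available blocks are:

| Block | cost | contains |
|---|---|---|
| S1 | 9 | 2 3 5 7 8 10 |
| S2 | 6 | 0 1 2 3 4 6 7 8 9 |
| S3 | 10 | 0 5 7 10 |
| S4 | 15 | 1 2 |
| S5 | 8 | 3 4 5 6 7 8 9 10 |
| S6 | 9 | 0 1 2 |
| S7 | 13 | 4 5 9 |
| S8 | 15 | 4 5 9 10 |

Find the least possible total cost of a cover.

S2, S5 together cover every element (S2 ∪ S5 = {0, 1, 2, 3, 4, 5, 6, 7, 8, 9, 10}); total cost 6 + 8 = 14.
No covering selection has total cost below 14.

14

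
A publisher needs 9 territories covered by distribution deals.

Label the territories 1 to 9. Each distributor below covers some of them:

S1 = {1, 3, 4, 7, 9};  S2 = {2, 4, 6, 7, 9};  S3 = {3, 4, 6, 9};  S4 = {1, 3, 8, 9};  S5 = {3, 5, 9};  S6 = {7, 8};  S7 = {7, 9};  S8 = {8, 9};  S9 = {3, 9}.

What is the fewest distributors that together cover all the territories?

3

S2 and S4 and S5 together: S2 ∪ S4 ∪ S5 = {1, 2, 3, 4, 5, 6, 7, 8, 9} — every territory is covered.
Only S2 contains 2, so S2 is forced; the remaining 4 territories need at least 2 more distributors (each remaining distributor adds at most 3) — so at least 3 distributors are needed, and 3 is optimal.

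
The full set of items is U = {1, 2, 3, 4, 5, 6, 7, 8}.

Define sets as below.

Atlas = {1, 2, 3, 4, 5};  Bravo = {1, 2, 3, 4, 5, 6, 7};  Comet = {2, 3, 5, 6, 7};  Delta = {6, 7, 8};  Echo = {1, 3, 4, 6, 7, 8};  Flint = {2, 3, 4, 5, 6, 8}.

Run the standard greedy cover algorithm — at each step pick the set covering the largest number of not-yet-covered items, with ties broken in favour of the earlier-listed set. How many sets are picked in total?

2

Greedy: pick Bravo (covers 7 new) → pick Delta (covers 1 new). Total picks: 2.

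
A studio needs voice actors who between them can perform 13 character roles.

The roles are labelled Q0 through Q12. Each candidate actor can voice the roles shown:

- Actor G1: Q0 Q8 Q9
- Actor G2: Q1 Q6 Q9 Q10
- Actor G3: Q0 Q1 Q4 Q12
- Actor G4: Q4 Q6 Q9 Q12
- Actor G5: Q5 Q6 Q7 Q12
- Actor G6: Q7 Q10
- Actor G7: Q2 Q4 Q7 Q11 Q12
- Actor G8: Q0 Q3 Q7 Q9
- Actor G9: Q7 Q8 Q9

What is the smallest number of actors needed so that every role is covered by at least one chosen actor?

Take {G1, G2, G5, G7, G8}. Their union is {Q0, Q1, Q2, Q3, Q4, Q5, Q6, Q7, Q8, Q9, Q10, Q11, Q12}, which is all 13 roles.
No 4 of the 9 actors cover everything (all 126 combinations miss at least one role), so 5 is optimal.

5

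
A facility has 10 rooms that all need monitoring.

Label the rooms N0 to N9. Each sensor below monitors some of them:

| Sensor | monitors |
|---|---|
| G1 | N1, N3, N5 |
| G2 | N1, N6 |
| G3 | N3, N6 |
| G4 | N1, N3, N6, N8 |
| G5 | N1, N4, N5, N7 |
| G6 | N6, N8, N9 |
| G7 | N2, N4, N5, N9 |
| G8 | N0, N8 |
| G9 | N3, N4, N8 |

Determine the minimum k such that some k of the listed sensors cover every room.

4

G3 and G5 and G7 and G8 together: G3 ∪ G5 ∪ G7 ∪ G8 = {N0, N1, N2, N3, N4, N5, N6, N7, N8, N9} — every room is covered.
No 3 of the 9 sensors cover everything (all 84 combinations miss at least one room), so 4 is optimal.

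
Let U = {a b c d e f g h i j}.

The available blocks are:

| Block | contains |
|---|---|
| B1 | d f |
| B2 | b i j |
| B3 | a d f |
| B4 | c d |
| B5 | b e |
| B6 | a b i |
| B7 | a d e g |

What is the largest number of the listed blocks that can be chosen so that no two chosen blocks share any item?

B2, B3 are pairwise disjoint (B2={b,i,j}; B3={a,d,f}).
Every remaining block overlaps one of these, and no 3 of the listed blocks are pairwise disjoint, so 2 is the maximum.

2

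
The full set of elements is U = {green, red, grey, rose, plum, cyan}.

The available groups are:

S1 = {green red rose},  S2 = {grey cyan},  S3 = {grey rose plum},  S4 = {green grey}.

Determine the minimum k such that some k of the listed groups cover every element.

Take {S1, S2, S3}. Their union is {green, red, grey, rose, plum, cyan}, which is all 6 elements.
Only S1 contains red, so S1 is forced; the remaining 3 elements need at least 2 more groups (each remaining group adds at most 2) — so at least 3 groups are needed, and 3 is optimal.

3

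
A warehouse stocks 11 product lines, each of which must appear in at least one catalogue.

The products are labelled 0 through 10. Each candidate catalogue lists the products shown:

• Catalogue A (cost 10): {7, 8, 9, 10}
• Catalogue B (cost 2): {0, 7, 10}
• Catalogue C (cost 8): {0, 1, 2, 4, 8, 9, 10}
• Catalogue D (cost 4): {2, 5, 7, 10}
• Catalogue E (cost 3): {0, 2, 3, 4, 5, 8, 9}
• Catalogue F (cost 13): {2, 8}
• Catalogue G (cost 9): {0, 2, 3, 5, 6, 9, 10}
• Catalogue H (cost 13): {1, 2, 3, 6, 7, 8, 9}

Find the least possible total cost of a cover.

B, E, H together cover every product (B ∪ E ∪ H = {0, 1, 2, 3, 4, 5, 6, 7, 8, 9, 10}); total cost 2 + 3 + 13 = 18.
No covering selection has total cost below 18.

18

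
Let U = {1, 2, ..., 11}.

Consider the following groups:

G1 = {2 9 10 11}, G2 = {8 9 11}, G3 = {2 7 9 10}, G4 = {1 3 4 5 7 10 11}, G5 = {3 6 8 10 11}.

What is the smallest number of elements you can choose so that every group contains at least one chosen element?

The 2 elements {8, 10} hit every group.
No single element lies in every group, so at least 2 are needed and 2 is optimal.

2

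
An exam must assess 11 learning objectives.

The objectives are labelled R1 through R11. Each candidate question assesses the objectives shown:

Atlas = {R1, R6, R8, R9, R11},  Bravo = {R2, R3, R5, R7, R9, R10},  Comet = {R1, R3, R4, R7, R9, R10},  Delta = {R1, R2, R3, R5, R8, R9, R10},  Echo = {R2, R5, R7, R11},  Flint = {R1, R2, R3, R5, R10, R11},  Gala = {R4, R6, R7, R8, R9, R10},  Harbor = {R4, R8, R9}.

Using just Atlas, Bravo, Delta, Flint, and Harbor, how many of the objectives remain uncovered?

Union of Atlas, Bravo, Delta, Flint, Harbor = {R1, R2, R3, R4, R5, R6, R7, R8, R9, R10, R11} — that's every objective, so 0 are uncovered.

0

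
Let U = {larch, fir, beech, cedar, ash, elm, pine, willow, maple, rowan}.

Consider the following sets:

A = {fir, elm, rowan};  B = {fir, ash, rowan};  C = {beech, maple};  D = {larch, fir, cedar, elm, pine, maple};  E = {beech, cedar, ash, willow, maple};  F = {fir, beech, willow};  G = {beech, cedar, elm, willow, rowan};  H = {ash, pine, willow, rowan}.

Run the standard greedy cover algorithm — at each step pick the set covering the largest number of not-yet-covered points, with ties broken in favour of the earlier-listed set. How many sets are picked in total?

Greedy: pick D (covers 6 new) → pick E (covers 3 new) → pick A (covers 1 new). Total picks: 3.

3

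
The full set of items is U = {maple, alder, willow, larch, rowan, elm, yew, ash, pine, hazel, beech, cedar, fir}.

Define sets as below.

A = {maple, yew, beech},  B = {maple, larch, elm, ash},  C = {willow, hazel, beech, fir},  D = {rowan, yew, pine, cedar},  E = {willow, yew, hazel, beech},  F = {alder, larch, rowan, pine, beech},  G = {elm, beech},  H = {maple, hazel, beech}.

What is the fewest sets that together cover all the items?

4

Take {B, C, D, F}. Their union is {maple, alder, willow, larch, rowan, elm, yew, ash, pine, hazel, beech, cedar, fir}, which is all 13 items.
Only F contains alder, so F is forced; the remaining 8 items need at least 3 more sets (each remaining set adds at most 3) — so at least 4 sets are needed, and 4 is optimal.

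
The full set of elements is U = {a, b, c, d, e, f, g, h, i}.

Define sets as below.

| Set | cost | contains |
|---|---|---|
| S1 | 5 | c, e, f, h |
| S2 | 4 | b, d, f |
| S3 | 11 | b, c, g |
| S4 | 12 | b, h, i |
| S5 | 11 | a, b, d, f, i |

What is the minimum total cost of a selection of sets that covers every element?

27

S1, S3, S5 together cover every element (S1 ∪ S3 ∪ S5 = {a, b, c, d, e, f, g, h, i}); total cost 5 + 11 + 11 = 27.
The greedy pick S1, S2, S5, S3 costs 31; no covering selection beats 27.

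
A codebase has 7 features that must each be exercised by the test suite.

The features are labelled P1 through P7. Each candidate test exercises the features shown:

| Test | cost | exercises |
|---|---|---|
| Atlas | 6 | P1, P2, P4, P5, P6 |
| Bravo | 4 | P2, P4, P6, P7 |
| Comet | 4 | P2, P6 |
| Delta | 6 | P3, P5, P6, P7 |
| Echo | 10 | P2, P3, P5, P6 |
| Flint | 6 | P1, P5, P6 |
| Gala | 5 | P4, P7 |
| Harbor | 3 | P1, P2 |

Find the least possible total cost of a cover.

Atlas, Delta together cover every feature (Atlas ∪ Delta = {P1, P2, P3, P4, P5, P6, P7}); total cost 6 + 6 = 12.
The greedy pick Bravo, Atlas, Delta costs 16; no covering selection beats 12.

12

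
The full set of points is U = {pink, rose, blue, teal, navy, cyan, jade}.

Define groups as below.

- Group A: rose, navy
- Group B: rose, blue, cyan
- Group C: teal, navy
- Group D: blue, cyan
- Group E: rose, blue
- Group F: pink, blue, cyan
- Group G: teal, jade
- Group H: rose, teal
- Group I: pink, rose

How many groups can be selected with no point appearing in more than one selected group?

A, D, G are pairwise disjoint (A={rose,navy}; D={blue,cyan}; G={teal,jade}).
Every remaining group overlaps one of these, and no 4 of the listed groups are pairwise disjoint, so 3 is the maximum.

3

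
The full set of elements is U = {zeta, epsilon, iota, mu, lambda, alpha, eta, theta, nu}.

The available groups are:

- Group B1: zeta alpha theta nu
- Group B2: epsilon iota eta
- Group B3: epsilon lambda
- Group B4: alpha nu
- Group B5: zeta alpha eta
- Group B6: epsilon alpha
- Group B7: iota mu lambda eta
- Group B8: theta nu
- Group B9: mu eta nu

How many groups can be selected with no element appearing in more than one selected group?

3

B6, B7, B8 are pairwise disjoint (B6={epsilon,alpha}; B7={iota,mu,lambda,eta}; B8={theta,nu}).
Every remaining group overlaps one of these, and no 4 of the listed groups are pairwise disjoint, so 3 is the maximum.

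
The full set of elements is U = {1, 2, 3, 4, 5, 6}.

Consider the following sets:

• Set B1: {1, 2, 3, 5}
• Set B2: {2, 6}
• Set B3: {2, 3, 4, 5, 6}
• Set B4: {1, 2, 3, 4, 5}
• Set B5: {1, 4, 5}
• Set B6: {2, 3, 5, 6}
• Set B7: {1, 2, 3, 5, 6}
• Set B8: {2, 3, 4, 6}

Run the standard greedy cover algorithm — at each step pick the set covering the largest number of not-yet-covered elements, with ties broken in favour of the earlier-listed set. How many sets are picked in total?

2

Greedy: pick B3 (covers 5 new) → pick B1 (covers 1 new). Total picks: 2.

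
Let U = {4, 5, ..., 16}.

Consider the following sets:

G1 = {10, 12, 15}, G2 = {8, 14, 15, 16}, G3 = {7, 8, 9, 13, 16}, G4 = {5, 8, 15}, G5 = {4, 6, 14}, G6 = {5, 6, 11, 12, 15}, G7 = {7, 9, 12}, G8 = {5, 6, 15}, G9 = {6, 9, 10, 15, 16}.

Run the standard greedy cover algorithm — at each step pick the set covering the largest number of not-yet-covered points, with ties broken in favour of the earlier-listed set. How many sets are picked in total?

4

Greedy: pick G3 (covers 5 new) → pick G6 (covers 5 new) → pick G5 (covers 2 new) → pick G1 (covers 1 new). Total picks: 4.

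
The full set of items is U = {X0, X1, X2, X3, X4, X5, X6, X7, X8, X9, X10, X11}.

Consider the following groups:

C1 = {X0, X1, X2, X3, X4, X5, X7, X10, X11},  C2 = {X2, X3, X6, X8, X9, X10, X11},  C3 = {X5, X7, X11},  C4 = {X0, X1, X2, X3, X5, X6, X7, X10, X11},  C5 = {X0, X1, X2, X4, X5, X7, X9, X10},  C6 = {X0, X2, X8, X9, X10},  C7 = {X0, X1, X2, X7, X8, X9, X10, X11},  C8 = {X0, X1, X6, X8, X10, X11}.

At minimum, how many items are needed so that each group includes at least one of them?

2

H = {X0, X11} meets every group (each contains at least one member of H), and |H| = 2.
The groups C3, C6 are pairwise disjoint, so any hitting set needs a separate item for each — at least 2. Hence 2 is optimal.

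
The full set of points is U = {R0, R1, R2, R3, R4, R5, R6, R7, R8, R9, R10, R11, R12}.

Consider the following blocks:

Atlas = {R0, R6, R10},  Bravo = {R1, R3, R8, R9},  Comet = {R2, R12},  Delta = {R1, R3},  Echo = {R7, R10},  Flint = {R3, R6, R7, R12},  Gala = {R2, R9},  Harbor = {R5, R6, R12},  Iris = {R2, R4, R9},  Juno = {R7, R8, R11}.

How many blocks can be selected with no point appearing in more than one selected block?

Delta, Echo, Harbor, Iris are pairwise disjoint (Delta={R1,R3}; Echo={R7,R10}; Harbor={R5,R6,R12}; Iris={R2,R4,R9}).
Every remaining block overlaps one of these, and no 5 of the listed blocks are pairwise disjoint, so 4 is the maximum.

4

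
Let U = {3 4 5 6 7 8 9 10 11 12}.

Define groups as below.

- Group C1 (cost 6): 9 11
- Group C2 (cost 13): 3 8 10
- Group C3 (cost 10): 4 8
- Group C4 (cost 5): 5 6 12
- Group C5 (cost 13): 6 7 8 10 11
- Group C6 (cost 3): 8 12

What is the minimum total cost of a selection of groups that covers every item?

47

C1, C2, C3, C4, C5 together cover every item (C1 ∪ C2 ∪ C3 ∪ C4 ∪ C5 = {3, 4, 5, 6, 7, 8, 9, 10, 11, 12}); total cost 6 + 13 + 10 + 5 + 13 = 47.
The greedy pick C6, C4, C1, C2, C3, C5 costs 50; no covering selection beats 47.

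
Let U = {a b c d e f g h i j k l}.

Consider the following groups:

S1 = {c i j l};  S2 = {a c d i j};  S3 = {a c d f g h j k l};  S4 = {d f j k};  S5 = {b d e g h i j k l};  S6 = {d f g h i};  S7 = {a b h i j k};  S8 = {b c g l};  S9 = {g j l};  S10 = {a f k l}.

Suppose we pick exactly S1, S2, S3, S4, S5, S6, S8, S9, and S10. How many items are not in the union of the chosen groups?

0

Union of S1, S2, S3, S4, S5, S6, S8, S9, S10 = {a, b, c, d, e, f, g, h, i, j, k, l} — that's every item, so 0 are uncovered.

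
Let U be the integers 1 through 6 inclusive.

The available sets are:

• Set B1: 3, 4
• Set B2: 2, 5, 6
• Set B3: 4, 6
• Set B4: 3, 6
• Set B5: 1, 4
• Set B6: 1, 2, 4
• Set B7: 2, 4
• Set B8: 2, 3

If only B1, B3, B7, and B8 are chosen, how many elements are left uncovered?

Union of B1, B3, B7, B8 = {2, 3, 4, 6}.
Not covered: 1, 5 — 2 elements.

2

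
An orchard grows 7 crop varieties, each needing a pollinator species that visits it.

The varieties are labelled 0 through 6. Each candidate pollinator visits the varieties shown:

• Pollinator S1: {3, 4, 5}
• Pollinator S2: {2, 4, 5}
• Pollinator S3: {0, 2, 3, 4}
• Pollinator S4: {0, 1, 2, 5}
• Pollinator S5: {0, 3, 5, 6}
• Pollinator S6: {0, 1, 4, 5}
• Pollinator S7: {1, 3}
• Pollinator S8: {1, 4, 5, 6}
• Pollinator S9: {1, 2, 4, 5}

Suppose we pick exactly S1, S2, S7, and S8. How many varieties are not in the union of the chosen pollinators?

Union of S1, S2, S7, S8 = {1, 2, 3, 4, 5, 6}.
Not covered: 0 — 1 variety.

1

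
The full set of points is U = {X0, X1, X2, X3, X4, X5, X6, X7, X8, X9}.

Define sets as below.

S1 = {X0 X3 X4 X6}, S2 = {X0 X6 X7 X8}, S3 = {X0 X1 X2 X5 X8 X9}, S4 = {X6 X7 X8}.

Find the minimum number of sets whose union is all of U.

3

S1, S2, and S3 cover everything between them: the union {X0, X1, X2, X3, X4, X5, X6, X7, X8, X9} is all of U.
Only S3 contains X1, so S3 is forced; the remaining 4 points need at least 2 more sets (each remaining set adds at most 3) — so at least 3 sets are needed, and 3 is optimal.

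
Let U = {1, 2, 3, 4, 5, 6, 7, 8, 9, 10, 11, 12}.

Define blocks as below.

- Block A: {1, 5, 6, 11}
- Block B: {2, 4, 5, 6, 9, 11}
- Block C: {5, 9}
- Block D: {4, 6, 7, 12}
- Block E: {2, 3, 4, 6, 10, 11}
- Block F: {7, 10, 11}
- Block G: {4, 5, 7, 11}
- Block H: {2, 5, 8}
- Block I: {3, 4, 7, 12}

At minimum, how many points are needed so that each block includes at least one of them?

3

Take T = {5, 7, 11}. Each listed block contains at least one of these, so T is a hitting set of size 3.
No choice of 2 points meets every block, so 3 is the minimum.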